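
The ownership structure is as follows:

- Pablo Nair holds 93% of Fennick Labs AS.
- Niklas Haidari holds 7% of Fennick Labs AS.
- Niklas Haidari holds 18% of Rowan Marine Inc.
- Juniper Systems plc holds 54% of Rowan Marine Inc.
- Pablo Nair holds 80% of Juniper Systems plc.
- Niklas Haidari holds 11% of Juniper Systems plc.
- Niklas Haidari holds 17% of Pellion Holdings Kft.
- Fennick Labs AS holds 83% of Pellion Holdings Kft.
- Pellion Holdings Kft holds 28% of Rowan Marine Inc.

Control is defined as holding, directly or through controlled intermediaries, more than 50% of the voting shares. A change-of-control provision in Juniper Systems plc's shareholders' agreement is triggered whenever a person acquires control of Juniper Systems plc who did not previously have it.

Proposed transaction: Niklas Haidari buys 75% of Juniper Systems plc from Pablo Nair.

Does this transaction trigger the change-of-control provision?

The purchase adds only to Niklas's holdings (Pablo's stake shrinks), so Niklas is the only person who could newly come to control Juniper.
Niklas's largest direct stake is 18% in Rowan, which does not meet the threshold, so Niklas controls no company.
In Juniper, Niklas's side holds only 11%, not > 50%.
So before the transaction, Niklas does not control Juniper.
After the purchase, Niklas's direct stake in Juniper rises to 11% + 75% = 86%, and Pablo's stake falls to 5%.
Niklas holds 86% of Juniper, so Niklas controls Juniper.
Niklas did not control Juniper before and does after, so the clause is triggered.

Yes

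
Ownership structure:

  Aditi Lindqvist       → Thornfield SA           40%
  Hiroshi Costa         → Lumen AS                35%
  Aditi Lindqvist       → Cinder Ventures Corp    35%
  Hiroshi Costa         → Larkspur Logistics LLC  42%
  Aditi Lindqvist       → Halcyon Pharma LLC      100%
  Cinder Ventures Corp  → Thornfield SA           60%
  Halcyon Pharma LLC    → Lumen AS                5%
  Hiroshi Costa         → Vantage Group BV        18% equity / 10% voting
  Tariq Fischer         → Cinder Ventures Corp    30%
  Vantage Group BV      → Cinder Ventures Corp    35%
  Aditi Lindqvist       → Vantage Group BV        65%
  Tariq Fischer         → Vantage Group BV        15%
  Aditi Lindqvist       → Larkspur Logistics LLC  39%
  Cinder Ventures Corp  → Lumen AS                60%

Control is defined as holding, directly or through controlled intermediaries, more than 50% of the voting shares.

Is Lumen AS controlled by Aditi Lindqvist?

Aditi holds 100% of Halcyon, so Aditi controls Halcyon.
Aditi holds 65% of Vantage, so Aditi controls Vantage.
Vantage and Aditi together hold 35% + 35% = 70% of Cinder, so Aditi controls Cinder.
Cinder and Halcyon together hold 60% + 5% = 65% of Lumen, so Aditi controls Lumen.

Yes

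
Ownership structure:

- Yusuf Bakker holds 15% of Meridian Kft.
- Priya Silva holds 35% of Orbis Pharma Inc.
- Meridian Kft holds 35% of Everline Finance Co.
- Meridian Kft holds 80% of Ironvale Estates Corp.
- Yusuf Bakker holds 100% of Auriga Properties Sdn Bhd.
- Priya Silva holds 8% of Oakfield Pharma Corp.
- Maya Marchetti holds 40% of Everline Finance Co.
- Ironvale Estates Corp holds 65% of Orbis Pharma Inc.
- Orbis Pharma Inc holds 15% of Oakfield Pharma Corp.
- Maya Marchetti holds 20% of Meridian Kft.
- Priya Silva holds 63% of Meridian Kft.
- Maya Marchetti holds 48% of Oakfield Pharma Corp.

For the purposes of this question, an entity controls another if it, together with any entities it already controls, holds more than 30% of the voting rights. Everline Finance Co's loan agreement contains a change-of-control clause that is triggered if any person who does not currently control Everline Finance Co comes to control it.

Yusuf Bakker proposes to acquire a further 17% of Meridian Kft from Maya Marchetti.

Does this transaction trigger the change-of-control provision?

Yes

The purchase adds only to Yusuf's holdings (Maya's stake shrinks), so Yusuf is the only person who could newly come to control Everline.
Yusuf holds 100% of Auriga, so Yusuf controls Auriga.
Neither Yusuf nor any entity Yusuf controls holds any voting interest in Everline.
So before the transaction, Yusuf does not control Everline.
After the purchase, Yusuf's direct stake in Meridian rises to 15% + 17% = 32%, and Maya's stake falls to 3%.
Yusuf holds 32% of Meridian, so Yusuf controls Meridian.
Meridian holds 35% of Everline, so Yusuf controls Everline.
Yusuf did not control Everline before and does after, so the clause is triggered.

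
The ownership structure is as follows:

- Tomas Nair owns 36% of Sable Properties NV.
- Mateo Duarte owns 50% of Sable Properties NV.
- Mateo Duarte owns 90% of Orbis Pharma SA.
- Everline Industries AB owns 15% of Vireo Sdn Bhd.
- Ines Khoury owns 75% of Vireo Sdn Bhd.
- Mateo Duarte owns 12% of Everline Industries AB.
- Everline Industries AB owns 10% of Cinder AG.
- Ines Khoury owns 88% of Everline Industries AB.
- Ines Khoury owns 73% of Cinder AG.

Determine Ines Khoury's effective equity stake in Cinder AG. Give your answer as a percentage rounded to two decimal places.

Ines reaches Cinder along 2 paths.
Direct stake: 73% = 73%.
Via Everline: 88% × 10% = 8.8%.
Total: 73% + 8.8% = 81.8%.
Rounded: 81.80%.

81.80%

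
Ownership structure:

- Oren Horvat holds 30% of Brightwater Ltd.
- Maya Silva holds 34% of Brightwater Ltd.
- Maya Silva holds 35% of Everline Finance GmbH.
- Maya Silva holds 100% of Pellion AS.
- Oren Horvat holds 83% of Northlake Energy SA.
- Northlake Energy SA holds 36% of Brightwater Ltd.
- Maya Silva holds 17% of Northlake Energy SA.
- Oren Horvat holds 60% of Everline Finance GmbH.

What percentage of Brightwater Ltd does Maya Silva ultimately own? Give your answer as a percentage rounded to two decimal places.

40.12%

Maya reaches Brightwater along 2 paths.
Direct stake: 34% = 34%.
Via Northlake: 17% × 36% = 6.12%.
Total: 34% + 6.12% = 40.12%.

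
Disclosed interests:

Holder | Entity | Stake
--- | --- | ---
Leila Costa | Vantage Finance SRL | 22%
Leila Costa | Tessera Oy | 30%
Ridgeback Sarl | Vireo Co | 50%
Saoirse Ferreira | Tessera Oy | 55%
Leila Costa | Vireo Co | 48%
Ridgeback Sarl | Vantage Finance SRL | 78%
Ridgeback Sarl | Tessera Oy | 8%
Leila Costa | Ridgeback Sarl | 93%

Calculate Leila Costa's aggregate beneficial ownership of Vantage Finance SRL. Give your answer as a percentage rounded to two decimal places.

94.54%

Leila reaches Vantage along 2 paths.
Via Ridgeback: 93% × 78% = 72.54%.
Direct stake: 22% = 22%.
Total: 72.54% + 22% = 94.54%.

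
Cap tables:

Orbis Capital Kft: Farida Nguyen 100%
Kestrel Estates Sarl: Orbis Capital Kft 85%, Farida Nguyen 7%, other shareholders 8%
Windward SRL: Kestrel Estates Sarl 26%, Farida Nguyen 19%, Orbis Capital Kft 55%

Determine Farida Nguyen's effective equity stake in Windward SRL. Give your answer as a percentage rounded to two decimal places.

97.92%

Farida reaches Windward along 4 paths.
Via Orbis → Kestrel: 100% × 85% × 26% = 22.1%.
Via Kestrel: 7% × 26% = 1.82%.
Direct stake: 19% = 19%.
Via Orbis: 100% × 55% = 55%.
Total: 22.1% + 1.82% + 19% + 55% = 97.92%.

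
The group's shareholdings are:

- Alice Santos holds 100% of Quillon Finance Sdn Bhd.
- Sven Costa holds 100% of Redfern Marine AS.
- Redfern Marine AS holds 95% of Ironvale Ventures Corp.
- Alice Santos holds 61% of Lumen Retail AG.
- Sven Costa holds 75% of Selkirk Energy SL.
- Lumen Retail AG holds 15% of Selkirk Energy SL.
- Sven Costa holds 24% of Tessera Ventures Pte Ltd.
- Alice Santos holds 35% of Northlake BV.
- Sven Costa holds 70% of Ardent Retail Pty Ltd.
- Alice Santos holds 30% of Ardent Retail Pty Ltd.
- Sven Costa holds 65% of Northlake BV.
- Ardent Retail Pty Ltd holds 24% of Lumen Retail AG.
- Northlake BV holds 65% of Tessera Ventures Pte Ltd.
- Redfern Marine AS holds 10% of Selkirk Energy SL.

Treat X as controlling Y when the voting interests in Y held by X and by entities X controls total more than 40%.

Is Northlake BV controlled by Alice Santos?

Alice holds 100% of Quillon, so Alice controls Quillon.
Alice holds 61% of Lumen, so Alice controls Lumen.
In Northlake, Alice's side holds only 35%, not > 40%.
So Alice does not control Northlake.

No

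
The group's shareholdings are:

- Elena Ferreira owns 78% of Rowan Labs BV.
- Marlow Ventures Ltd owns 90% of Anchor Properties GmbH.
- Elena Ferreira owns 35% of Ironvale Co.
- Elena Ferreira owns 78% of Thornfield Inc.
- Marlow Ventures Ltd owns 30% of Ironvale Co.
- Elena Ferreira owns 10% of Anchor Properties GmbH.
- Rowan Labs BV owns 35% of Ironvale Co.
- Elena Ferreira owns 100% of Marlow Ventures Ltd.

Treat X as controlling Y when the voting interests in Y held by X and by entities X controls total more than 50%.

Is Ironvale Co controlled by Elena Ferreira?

Elena holds 78% of Rowan, so Elena controls Rowan.
Elena holds 100% of Marlow, so Elena controls Marlow.
Rowan and Marlow and Elena together hold 35% + 30% + 35% = 100% of Ironvale, so Elena controls Ironvale.

Yes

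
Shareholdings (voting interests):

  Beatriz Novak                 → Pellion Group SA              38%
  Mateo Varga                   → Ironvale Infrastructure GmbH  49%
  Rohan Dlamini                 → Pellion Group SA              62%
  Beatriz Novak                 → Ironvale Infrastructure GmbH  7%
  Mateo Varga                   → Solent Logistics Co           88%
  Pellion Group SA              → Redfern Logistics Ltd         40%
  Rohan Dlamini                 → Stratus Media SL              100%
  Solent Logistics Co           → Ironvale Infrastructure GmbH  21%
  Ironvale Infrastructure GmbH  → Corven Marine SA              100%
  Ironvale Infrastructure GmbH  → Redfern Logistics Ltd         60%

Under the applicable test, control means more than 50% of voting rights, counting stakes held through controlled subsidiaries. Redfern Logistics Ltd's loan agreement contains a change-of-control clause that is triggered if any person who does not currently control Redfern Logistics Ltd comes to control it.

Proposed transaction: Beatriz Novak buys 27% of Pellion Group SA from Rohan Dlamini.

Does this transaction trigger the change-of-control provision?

No

The purchase adds only to Beatriz's holdings (Rohan's stake shrinks), so Beatriz is the only person who could newly come to control Redfern.
Beatriz's largest direct stake is 38% in Pellion, which does not meet the threshold, so Beatriz controls no company.
Neither Beatriz nor any entity Beatriz controls holds any voting interest in Redfern.
So before the transaction, Beatriz does not control Redfern.
After the purchase, Beatriz's direct stake in Pellion rises to 38% + 27% = 65%, and Rohan's stake falls to 35%.
Beatriz holds 65% of Pellion, so Beatriz controls Pellion.
After the transaction, Beatriz's side holds 40% of Redfern, not > 50%, so Beatriz still does not control Redfern.
No new person acquires control, so the clause is not triggered.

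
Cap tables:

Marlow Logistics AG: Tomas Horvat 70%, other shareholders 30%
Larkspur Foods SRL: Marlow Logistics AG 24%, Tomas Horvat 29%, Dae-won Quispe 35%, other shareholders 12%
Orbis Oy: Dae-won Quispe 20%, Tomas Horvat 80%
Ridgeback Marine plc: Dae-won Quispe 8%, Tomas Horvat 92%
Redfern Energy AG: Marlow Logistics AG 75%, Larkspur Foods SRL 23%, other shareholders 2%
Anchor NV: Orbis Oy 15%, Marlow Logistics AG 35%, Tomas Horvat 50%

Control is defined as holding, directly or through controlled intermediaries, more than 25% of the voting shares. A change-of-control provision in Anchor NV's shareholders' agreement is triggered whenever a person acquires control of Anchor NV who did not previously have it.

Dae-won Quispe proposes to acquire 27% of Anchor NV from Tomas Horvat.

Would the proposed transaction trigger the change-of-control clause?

Yes

The purchase adds only to Dae-won's holdings (Tomas's stake shrinks), so Dae-won is the only person who could newly come to control Anchor.
Dae-won holds 35% of Larkspur, so Dae-won controls Larkspur.
Neither Dae-won nor any entity Dae-won controls holds any voting interest in Anchor.
So before the transaction, Dae-won does not control Anchor.
After the purchase, Dae-won holds 27% of Anchor directly, and Tomas's stake falls to 23%.
Dae-won holds 27% of Anchor, so Dae-won controls Anchor.
Dae-won did not control Anchor before and does after, so the clause is triggered.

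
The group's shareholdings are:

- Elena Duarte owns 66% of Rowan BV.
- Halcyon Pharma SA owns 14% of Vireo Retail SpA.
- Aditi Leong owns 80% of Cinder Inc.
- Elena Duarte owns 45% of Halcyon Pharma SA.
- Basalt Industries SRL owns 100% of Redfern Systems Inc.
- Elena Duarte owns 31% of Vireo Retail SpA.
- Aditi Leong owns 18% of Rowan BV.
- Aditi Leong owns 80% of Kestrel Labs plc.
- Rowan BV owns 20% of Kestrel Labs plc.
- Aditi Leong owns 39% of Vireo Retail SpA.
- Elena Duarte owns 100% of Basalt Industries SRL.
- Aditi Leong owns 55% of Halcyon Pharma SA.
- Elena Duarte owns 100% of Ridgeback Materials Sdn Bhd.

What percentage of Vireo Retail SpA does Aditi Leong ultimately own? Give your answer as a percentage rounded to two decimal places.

Aditi reaches Vireo along 2 paths.
Direct stake: 39% = 39%.
Via Halcyon: 55% × 14% = 7.7%.
Total: 39% + 7.7% = 46.7%.
Rounded: 46.70%.

46.70%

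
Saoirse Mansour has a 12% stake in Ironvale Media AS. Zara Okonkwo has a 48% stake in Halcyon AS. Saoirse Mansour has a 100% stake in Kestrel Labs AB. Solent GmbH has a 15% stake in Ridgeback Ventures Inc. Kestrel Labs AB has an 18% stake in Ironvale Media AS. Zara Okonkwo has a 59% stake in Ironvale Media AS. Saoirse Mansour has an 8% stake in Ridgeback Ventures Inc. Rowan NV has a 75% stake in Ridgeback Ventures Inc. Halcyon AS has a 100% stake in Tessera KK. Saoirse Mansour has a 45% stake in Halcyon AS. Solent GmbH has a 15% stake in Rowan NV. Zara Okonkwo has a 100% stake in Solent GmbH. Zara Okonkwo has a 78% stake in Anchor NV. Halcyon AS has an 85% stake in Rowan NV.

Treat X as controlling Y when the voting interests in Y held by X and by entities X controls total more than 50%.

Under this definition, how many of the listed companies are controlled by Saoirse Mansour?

Saoirse holds 100% of Kestrel, so Saoirse controls Kestrel.
No other company's threshold is met.
Saoirse controls 1 company.

1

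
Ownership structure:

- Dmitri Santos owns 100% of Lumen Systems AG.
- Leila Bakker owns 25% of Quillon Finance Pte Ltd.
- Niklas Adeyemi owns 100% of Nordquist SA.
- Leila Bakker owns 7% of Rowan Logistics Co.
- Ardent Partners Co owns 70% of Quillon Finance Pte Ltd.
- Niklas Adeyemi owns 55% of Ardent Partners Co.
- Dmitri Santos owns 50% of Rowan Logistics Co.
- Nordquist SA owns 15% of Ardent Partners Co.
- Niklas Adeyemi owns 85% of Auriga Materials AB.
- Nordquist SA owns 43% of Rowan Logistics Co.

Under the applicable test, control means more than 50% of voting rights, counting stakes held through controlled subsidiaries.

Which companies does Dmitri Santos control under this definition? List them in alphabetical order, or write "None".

Lumen Systems AG

Dmitri holds 100% of Lumen, so Dmitri controls Lumen.
No other company's threshold is met.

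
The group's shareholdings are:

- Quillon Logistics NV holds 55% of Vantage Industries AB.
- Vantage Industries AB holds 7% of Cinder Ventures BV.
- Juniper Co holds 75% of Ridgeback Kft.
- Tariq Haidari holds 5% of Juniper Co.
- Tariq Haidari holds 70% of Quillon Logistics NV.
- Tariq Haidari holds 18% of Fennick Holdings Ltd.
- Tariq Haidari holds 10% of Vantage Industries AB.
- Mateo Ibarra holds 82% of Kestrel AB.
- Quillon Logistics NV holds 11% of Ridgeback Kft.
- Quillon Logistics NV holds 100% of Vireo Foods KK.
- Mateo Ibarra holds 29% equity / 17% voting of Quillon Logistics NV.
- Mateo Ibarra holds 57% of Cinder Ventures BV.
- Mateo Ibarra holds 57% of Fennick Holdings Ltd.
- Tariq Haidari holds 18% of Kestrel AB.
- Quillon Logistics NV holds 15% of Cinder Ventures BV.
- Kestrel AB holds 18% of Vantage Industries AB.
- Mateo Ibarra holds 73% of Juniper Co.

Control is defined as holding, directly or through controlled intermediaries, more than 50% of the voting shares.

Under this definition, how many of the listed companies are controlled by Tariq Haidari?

3

Tariq holds 70% of Quillon, so Tariq controls Quillon.
Quillon holds 100% of Vireo, so Tariq controls Vireo.
Quillon and Tariq together hold 55% + 10% = 65% of Vantage, so Tariq controls Vantage.
No other company's threshold is met.
Tariq controls 3 companies.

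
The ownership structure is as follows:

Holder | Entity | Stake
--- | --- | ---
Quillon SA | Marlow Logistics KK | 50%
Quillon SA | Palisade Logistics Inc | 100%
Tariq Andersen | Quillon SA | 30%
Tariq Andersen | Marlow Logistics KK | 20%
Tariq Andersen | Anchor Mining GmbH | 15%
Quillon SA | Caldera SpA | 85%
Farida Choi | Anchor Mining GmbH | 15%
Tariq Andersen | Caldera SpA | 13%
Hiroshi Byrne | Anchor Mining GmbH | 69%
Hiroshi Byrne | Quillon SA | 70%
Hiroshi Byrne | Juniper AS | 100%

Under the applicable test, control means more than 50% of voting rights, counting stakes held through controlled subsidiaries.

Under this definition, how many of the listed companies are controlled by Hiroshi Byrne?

Hiroshi holds 69% of Anchor, so Hiroshi controls Anchor.
Hiroshi holds 70% of Quillon, so Hiroshi controls Quillon.
Hiroshi holds 100% of Juniper, so Hiroshi controls Juniper.
Quillon holds 100% of Palisade, so Hiroshi controls Palisade.
Quillon holds 85% of Caldera, so Hiroshi controls Caldera.
No other company's threshold is met.
Hiroshi controls 5 companies.

5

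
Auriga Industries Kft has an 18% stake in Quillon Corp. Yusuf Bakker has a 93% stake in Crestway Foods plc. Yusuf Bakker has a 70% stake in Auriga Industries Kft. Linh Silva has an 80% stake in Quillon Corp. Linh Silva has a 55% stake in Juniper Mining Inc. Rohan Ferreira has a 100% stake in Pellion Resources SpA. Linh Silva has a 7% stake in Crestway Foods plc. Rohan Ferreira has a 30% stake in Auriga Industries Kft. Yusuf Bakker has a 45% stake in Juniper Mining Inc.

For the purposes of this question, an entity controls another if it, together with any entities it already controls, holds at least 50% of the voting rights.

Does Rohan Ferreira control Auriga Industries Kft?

Rohan holds 100% of Pellion, so Rohan controls Pellion.
In Auriga, Rohan's side holds only 30%, not ≥ 50%.
So Rohan does not control Auriga.

No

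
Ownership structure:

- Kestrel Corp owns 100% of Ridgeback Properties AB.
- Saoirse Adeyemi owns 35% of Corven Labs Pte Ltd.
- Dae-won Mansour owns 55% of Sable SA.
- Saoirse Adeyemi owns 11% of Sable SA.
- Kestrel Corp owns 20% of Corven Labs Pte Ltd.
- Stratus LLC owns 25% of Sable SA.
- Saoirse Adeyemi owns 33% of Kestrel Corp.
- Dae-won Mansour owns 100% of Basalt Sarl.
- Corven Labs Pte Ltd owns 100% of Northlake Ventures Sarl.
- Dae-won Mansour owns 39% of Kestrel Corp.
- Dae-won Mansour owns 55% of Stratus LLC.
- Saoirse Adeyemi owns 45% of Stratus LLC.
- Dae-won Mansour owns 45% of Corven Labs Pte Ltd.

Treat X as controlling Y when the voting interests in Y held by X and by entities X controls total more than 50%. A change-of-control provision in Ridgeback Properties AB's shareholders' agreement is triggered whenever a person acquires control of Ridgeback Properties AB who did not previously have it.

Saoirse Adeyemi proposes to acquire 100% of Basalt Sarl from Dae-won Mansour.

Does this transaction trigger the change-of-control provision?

No

The purchase adds only to Saoirse's holdings (Dae-won's stake shrinks), so Saoirse is the only person who could newly come to control Ridgeback.
Saoirse's largest direct stake is 45% in Stratus, which does not meet the threshold, so Saoirse controls no company.
Neither Saoirse nor any entity Saoirse controls holds any voting interest in Ridgeback.
So before the transaction, Saoirse does not control Ridgeback.
After the purchase, Saoirse holds 100% of Basalt directly, and Dae-won's stake falls to 0%.
Saoirse holds 100% of Basalt, so Saoirse controls Basalt.
After the transaction, neither Saoirse nor any entity Saoirse controls holds a voting interest in Ridgeback, so Saoirse still does not control it.
No new person acquires control, so the clause is not triggered.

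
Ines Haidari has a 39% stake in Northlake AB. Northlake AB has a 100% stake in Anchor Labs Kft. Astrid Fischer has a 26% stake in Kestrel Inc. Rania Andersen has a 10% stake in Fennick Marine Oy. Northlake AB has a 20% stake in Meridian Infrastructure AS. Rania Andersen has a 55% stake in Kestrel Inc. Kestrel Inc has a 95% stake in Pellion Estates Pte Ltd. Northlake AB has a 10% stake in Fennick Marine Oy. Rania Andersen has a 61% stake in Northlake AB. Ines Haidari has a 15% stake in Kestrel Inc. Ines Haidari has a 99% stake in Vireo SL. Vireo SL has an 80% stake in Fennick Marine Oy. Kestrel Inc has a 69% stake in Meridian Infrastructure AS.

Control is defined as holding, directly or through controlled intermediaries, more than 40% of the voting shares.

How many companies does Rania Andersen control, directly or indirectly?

5

Rania holds 55% of Kestrel, so Rania controls Kestrel.
Rania holds 61% of Northlake, so Rania controls Northlake.
Kestrel holds 95% of Pellion, so Rania controls Pellion.
Northlake holds 100% of Anchor, so Rania controls Anchor.
Kestrel and Northlake together hold 69% + 20% = 89% of Meridian, so Rania controls Meridian.
No other company's threshold is met.
Rania controls 5 companies.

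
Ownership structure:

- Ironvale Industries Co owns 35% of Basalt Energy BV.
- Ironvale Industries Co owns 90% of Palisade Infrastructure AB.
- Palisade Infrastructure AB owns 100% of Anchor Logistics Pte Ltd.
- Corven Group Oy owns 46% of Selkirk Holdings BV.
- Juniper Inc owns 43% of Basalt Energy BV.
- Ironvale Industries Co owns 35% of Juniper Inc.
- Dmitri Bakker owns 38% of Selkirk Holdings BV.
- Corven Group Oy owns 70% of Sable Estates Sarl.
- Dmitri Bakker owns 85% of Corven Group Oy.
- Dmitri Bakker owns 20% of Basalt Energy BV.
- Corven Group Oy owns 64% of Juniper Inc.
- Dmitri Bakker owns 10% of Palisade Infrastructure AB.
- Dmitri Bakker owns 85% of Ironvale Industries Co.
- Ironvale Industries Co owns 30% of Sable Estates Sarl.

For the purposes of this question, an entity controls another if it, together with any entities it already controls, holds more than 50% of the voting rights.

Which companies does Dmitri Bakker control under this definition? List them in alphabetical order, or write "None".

Anchor Logistics Pte Ltd, Basalt Energy BV, Corven Group Oy, Ironvale Industries Co, Juniper Inc, Palisade Infrastructure AB, Sable Estates Sarl, Selkirk Holdings BV

Dmitri holds 85% of Ironvale, so Dmitri controls Ironvale.
Dmitri holds 85% of Corven, so Dmitri controls Corven.
Corven and Dmitri together hold 46% + 38% = 84% of Selkirk, so Dmitri controls Selkirk.
Ironvale and Corven together hold 35% + 64% = 99% of Juniper, so Dmitri controls Juniper.
Ironvale and Juniper and Dmitri together hold 35% + 43% + 20% = 98% of Basalt, so Dmitri controls Basalt.
Ironvale and Dmitri together hold 90% + 10% = 100% of Palisade, so Dmitri controls Palisade.
Palisade holds 100% of Anchor, so Dmitri controls Anchor.
Ironvale and Corven together hold 30% + 70% = 100% of Sable, so Dmitri controls Sable.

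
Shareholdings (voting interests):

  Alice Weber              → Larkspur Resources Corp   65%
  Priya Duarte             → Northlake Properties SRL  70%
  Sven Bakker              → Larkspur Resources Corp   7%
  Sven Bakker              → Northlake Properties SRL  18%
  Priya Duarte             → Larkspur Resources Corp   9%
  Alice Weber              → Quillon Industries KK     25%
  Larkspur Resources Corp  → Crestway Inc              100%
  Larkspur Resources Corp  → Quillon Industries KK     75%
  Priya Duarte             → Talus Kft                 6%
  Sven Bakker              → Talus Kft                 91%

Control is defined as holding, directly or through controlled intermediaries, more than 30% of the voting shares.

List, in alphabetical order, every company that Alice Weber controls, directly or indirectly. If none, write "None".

Alice holds 65% of Larkspur, so Alice controls Larkspur.
Alice and Larkspur together hold 25% + 75% = 100% of Quillon, so Alice controls Quillon.
Larkspur holds 100% of Crestway, so Alice controls Crestway.
No other company's threshold is met.

Crestway Inc, Larkspur Resources Corp, Quillon Industries KK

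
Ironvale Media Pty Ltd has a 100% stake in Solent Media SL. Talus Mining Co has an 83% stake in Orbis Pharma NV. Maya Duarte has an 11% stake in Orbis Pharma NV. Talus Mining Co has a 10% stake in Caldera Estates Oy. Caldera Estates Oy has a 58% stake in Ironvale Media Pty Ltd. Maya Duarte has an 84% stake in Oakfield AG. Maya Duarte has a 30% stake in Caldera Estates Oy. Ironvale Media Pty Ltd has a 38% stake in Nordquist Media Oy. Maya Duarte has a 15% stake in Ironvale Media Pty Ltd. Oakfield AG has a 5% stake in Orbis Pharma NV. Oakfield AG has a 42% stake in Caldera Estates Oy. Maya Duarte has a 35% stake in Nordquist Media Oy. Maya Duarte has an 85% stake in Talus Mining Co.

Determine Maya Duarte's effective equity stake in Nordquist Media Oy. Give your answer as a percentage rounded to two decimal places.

Maya reaches Nordquist along 5 paths.
Via Caldera → Ironvale: 30% × 58% × 38% = 6.612%.
Via Talus → Caldera → Ironvale: 85% × 10% × 58% × 38% = 1.8734%.
Via Oakfield → Caldera → Ironvale: 84% × 42% × 58% × 38% = 7.775712%.
Via Ironvale: 15% × 38% = 5.7%.
Direct stake: 35% = 35%.
Total: 6.612% + 1.8734% + 7.775712% + 5.7% + 35% = 56.961112%.
Rounded: 56.96%.

56.96%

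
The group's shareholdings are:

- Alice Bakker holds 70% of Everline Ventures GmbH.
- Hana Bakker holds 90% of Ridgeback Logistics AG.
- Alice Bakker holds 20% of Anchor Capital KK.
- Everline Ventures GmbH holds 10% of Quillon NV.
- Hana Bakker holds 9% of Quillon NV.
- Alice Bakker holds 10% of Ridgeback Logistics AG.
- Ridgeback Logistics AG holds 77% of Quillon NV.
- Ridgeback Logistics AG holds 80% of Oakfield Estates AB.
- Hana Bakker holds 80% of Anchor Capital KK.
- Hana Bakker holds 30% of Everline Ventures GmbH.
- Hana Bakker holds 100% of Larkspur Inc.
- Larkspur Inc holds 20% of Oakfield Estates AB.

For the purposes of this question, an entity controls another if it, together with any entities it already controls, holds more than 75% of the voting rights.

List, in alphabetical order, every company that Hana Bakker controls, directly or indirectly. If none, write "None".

Hana holds 80% of Anchor, so Hana controls Anchor.
Hana holds 90% of Ridgeback, so Hana controls Ridgeback.
Hana holds 100% of Larkspur, so Hana controls Larkspur.
Ridgeback and Hana together hold 77% + 9% = 86% of Quillon, so Hana controls Quillon.
Ridgeback and Larkspur together hold 80% + 20% = 100% of Oakfield, so Hana controls Oakfield.
No other company's threshold is met.

Anchor Capital KK, Larkspur Inc, Oakfield Estates AB, Quillon NV, Ridgeback Logistics AG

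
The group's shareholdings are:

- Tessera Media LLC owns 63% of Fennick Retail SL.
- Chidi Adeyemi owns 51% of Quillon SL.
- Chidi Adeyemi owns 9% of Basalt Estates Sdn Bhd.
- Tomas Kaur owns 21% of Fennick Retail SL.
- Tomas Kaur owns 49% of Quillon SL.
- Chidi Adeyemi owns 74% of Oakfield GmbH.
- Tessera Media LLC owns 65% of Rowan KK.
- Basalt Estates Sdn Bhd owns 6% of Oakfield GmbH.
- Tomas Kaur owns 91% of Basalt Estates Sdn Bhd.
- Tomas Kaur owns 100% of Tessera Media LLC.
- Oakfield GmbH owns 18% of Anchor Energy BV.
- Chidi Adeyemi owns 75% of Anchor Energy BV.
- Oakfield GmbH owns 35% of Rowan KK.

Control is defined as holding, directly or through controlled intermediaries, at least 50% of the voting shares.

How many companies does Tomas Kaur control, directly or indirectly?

4

Tomas holds 91% of Basalt, so Tomas controls Basalt.
Tomas holds 100% of Tessera, so Tomas controls Tessera.
Tessera holds 65% of Rowan, so Tomas controls Rowan.
Tessera and Tomas together hold 63% + 21% = 84% of Fennick, so Tomas controls Fennick.
No other company's threshold is met.
Tomas controls 4 companies.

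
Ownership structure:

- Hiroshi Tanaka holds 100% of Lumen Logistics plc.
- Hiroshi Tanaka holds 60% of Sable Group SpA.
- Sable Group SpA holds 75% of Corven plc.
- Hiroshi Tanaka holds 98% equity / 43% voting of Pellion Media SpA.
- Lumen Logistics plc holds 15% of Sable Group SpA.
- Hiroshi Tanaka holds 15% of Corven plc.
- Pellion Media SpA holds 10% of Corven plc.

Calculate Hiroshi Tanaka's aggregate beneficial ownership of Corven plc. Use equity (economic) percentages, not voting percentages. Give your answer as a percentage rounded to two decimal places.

Hiroshi reaches Corven along 4 paths.
Via Lumen → Sable: 100% × 15% × 75% = 11.25%.
Via Sable: 60% × 75% = 45%.
Via Pellion: 98% × 10% = 9.8%.
Direct stake: 15% = 15%.
Total: 11.25% + 45% + 9.8% + 15% = 81.05%.

81.05%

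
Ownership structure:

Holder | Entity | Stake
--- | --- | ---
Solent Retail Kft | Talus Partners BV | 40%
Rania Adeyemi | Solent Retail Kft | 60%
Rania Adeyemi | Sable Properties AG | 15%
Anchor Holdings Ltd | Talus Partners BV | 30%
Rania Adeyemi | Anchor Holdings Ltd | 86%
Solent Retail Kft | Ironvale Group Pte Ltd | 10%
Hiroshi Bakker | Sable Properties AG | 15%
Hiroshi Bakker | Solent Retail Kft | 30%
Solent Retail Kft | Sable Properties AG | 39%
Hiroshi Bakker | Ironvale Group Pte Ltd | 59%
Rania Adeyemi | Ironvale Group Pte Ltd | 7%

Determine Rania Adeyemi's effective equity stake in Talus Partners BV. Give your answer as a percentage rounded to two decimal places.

Rania reaches Talus along 2 paths.
Via Solent: 60% × 40% = 24%.
Via Anchor: 86% × 30% = 25.8%.
Total: 24% + 25.8% = 49.8%.
Rounded: 49.80%.

49.80%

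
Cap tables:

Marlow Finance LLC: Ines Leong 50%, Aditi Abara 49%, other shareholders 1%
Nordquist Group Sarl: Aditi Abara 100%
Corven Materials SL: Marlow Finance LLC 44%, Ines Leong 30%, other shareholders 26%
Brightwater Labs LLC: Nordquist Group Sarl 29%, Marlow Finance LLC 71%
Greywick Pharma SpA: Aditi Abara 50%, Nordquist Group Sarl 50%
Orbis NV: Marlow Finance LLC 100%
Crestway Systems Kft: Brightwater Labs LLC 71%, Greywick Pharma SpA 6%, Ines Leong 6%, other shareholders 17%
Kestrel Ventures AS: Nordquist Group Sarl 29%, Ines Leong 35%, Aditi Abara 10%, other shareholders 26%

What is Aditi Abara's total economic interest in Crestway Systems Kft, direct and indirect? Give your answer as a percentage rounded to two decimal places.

51.29%

Aditi reaches Crestway along 4 paths.
Via Nordquist → Brightwater: 100% × 29% × 71% = 20.59%.
Via Marlow → Brightwater: 49% × 71% × 71% = 24.7009%.
Via Greywick: 50% × 6% = 3%.
Via Nordquist → Greywick: 100% × 50% × 6% = 3%.
Total: 20.59% + 24.7009% + 3% + 3% = 51.2909%.
Rounded: 51.29%.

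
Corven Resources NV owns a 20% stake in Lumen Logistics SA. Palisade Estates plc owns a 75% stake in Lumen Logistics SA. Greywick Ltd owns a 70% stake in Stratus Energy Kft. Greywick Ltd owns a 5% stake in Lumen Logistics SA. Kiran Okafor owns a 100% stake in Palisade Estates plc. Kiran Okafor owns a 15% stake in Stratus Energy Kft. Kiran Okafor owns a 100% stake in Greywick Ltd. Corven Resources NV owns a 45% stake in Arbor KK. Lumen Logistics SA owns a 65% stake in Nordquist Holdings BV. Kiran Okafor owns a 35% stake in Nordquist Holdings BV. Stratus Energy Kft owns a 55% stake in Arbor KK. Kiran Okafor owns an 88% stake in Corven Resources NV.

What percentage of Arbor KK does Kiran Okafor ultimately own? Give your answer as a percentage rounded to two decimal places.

86.35%

Kiran reaches Arbor along 3 paths.
Via Stratus: 15% × 55% = 8.25%.
Via Greywick → Stratus: 100% × 70% × 55% = 38.5%.
Via Corven: 88% × 45% = 39.6%.
Total: 8.25% + 38.5% + 39.6% = 86.35%.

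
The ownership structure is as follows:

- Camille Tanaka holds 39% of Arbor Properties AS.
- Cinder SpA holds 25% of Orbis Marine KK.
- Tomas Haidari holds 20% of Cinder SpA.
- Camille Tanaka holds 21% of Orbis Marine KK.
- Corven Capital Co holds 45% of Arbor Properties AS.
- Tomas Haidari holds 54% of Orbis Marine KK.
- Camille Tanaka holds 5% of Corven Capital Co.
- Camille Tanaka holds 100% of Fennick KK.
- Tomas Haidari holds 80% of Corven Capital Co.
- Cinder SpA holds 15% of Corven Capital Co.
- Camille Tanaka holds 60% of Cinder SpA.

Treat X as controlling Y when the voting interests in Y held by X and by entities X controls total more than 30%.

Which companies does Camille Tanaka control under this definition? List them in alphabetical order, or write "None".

Arbor Properties AS, Cinder SpA, Fennick KK, Orbis Marine KK

Camille holds 60% of Cinder, so Camille controls Cinder.
Cinder and Camille together hold 25% + 21% = 46% of Orbis, so Camille controls Orbis.
Camille holds 100% of Fennick, so Camille controls Fennick.
Camille holds 39% of Arbor, so Camille controls Arbor.
No other company's threshold is met.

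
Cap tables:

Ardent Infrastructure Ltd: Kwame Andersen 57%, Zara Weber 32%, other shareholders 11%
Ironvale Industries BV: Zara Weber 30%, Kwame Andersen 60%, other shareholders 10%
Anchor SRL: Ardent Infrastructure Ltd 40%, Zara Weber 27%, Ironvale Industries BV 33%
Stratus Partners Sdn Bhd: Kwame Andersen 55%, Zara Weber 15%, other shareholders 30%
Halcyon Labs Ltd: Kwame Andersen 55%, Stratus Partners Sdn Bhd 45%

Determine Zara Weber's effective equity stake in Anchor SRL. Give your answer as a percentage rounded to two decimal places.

Zara reaches Anchor along 3 paths.
Via Ardent: 32% × 40% = 12.8%.
Direct stake: 27% = 27%.
Via Ironvale: 30% × 33% = 9.9%.
Total: 12.8% + 27% + 9.9% = 49.7%.
Rounded: 49.70%.

49.70%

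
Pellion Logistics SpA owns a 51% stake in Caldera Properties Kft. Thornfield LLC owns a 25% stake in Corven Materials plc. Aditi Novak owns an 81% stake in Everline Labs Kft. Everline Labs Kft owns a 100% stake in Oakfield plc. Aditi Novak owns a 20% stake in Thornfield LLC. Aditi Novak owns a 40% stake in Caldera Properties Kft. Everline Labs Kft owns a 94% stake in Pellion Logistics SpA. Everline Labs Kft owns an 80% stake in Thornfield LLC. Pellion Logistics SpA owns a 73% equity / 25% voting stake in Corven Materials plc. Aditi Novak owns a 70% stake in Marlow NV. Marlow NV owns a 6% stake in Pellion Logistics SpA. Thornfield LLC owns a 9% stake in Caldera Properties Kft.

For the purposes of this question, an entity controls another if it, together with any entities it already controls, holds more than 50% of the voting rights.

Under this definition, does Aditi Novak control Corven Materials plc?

No

Aditi holds 70% of Marlow, so Aditi controls Marlow.
Aditi holds 81% of Everline, so Aditi controls Everline.
Everline and Marlow together hold 94% + 6% = 100% of Pellion, so Aditi controls Pellion.
Aditi and Everline together hold 20% + 80% = 100% of Thornfield, so Aditi controls Thornfield.
Everline holds 100% of Oakfield, so Aditi controls Oakfield.
Aditi and Thornfield and Pellion together hold 40% + 9% + 51% = 100% of Caldera, so Aditi controls Caldera.
In Corven, Aditi's side holds only 25% + 25% = 50%, not > 50%.
So Aditi does not control Corven.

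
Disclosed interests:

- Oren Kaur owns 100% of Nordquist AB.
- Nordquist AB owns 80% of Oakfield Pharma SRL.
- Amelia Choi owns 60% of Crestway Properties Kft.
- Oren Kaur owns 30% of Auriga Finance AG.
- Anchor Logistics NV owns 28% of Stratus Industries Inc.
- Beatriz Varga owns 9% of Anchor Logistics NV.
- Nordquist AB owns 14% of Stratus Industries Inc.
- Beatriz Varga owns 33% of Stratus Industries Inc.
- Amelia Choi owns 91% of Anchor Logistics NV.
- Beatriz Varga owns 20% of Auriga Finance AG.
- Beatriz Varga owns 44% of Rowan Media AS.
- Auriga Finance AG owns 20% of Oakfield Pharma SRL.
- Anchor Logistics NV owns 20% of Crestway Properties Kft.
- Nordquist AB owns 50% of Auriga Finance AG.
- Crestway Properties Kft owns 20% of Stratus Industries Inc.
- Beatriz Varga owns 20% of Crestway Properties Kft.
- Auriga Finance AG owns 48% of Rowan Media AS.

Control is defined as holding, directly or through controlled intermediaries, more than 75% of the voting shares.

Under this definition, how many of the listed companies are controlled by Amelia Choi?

Amelia holds 91% of Anchor, so Amelia controls Anchor.
Amelia and Anchor together hold 60% + 20% = 80% of Crestway, so Amelia controls Crestway.
No other company's threshold is met.
Amelia controls 2 companies.

2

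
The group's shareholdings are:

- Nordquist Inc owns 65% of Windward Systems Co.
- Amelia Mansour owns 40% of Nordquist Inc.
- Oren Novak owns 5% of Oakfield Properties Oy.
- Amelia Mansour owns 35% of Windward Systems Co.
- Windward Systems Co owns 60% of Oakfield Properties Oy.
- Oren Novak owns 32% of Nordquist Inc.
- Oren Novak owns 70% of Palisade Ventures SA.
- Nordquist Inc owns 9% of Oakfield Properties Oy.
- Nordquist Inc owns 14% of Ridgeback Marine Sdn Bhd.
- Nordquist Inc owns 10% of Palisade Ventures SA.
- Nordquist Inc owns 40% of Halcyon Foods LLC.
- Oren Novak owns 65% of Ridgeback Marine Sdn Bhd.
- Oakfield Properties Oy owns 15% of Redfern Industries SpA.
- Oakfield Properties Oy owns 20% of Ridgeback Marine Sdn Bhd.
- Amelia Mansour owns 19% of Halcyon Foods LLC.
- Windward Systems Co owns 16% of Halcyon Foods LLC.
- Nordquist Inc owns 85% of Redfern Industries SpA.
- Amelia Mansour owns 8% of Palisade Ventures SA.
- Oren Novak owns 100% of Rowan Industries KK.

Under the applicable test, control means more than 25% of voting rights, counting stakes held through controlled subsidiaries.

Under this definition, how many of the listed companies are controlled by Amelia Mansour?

6

Amelia holds 40% of Nordquist, so Amelia controls Nordquist.
Amelia and Nordquist together hold 35% + 65% = 100% of Windward, so Amelia controls Windward.
Nordquist and Windward together hold 9% + 60% = 69% of Oakfield, so Amelia controls Oakfield.
Amelia and Windward and Nordquist together hold 19% + 16% + 40% = 75% of Halcyon, so Amelia controls Halcyon.
Oakfield and Nordquist together hold 15% + 85% = 100% of Redfern, so Amelia controls Redfern.
Oakfield and Nordquist together hold 20% + 14% = 34% of Ridgeback, so Amelia controls Ridgeback.
No other company's threshold is met.
Amelia controls 6 companies.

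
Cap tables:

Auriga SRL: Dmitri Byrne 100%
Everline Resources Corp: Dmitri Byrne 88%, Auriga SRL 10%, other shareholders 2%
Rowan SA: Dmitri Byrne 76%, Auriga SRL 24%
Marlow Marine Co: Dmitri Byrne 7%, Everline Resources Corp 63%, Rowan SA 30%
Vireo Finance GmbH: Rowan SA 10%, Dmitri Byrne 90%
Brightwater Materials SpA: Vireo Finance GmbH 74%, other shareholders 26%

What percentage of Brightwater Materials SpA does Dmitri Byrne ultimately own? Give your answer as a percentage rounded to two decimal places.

74.00%

Dmitri reaches Brightwater along 3 paths.
Via Rowan → Vireo: 76% × 10% × 74% = 5.624%.
Via Auriga → Rowan → Vireo: 100% × 24% × 10% × 74% = 1.776%.
Via Vireo: 90% × 74% = 66.6%.
Total: 5.624% + 1.776% + 66.6% = 74%.
Rounded: 74.00%.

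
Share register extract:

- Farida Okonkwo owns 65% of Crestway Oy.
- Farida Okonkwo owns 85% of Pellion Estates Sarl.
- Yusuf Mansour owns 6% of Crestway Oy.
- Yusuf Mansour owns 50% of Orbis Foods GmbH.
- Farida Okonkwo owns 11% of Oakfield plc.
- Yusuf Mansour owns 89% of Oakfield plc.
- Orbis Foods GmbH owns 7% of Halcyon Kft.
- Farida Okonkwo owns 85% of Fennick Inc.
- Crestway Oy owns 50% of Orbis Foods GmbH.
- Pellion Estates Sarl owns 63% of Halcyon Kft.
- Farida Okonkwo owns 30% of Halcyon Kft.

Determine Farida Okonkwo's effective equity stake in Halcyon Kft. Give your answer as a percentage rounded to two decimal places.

Farida reaches Halcyon along 3 paths.
Via Pellion: 85% × 63% = 53.55%.
Direct stake: 30% = 30%.
Via Crestway → Orbis: 65% × 50% × 7% = 2.275%.
Total: 53.55% + 30% + 2.275% = 85.825%.
Rounded: 85.83%.

85.83%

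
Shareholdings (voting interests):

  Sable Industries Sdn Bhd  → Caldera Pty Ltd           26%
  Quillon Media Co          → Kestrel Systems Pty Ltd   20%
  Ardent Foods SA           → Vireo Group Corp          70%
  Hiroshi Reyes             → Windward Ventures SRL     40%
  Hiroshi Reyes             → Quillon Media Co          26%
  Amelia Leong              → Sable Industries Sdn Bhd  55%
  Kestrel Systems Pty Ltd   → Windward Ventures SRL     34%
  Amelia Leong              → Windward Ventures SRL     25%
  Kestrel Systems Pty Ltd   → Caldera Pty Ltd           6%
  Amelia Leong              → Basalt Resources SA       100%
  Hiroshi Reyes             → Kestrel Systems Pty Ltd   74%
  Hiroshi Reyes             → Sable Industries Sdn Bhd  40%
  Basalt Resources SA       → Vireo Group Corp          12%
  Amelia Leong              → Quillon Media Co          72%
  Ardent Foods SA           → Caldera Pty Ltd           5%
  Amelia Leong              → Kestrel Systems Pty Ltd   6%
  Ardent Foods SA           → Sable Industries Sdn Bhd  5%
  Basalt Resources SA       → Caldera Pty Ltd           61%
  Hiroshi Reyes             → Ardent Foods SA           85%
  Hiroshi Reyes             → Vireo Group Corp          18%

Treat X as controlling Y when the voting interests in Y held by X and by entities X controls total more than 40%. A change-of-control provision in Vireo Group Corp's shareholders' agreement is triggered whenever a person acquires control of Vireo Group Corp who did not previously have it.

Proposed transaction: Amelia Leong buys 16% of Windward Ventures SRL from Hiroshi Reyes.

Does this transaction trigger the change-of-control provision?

No

The purchase adds only to Amelia's holdings (Hiroshi's stake shrinks), so Amelia is the only person who could newly come to control Vireo.
Amelia holds 72% of Quillon, so Amelia controls Quillon.
Amelia holds 55% of Sable, so Amelia controls Sable.
Amelia holds 100% of Basalt, so Amelia controls Basalt.
Basalt and Sable together hold 61% + 26% = 87% of Caldera, so Amelia controls Caldera.
In Vireo, Amelia's side holds only 12%, not > 40%.
So before the transaction, Amelia does not control Vireo.
After the purchase, Amelia's direct stake in Windward rises to 25% + 16% = 41%, and Hiroshi's stake falls to 24%.
Amelia holds 41% of Windward, so Amelia controls Windward.
After the transaction, Amelia's side holds 12% of Vireo, not > 40%, so Amelia still does not control Vireo.
No new person acquires control, so the clause is not triggered.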